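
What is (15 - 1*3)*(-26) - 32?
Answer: -344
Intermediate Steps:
(15 - 1*3)*(-26) - 32 = (15 - 3)*(-26) - 32 = 12*(-26) - 32 = -312 - 32 = -344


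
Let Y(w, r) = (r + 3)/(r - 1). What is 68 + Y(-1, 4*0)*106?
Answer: -250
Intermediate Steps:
Y(w, r) = (3 + r)/(-1 + r)
68 + Y(-1, 4*0)*106 = 68 + ((3 + 4*0)/(-1 + 4*0))*106 = 68 + ((3 + 0)/(-1 + 0))*106 = 68 + (3/(-1))*106 = 68 - 1*3*106 = 68 - 3*106 = 68 - 318 = -250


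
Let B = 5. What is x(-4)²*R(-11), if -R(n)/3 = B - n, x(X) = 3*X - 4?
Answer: -12288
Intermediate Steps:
x(X) = -4 + 3*X
R(n) = -15 + 3*n (R(n) = -3*(5 - n) = -15 + 3*n)
x(-4)²*R(-11) = (-4 + 3*(-4))²*(-15 + 3*(-11)) = (-4 - 12)²*(-15 - 33) = (-16)²*(-48) = 256*(-48) = -12288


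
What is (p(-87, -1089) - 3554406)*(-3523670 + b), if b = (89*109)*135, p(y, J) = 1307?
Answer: 7866685544465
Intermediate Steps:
b = 1309635 (b = 9701*135 = 1309635)
(p(-87, -1089) - 3554406)*(-3523670 + b) = (1307 - 3554406)*(-3523670 + 1309635) = -3553099*(-2214035) = 7866685544465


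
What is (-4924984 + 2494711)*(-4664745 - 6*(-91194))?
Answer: 10006845929613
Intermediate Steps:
(-4924984 + 2494711)*(-4664745 - 6*(-91194)) = -2430273*(-4664745 + 547164) = -2430273*(-4117581) = 10006845929613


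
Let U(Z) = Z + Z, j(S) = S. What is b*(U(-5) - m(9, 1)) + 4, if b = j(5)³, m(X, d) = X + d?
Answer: -2496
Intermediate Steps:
U(Z) = 2*Z
b = 125 (b = 5³ = 125)
b*(U(-5) - m(9, 1)) + 4 = 125*(2*(-5) - (9 + 1)) + 4 = 125*(-10 - 1*10) + 4 = 125*(-10 - 10) + 4 = 125*(-20) + 4 = -2500 + 4 = -2496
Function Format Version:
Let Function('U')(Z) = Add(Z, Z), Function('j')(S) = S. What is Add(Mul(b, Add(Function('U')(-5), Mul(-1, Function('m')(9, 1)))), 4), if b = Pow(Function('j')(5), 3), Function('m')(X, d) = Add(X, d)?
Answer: -2496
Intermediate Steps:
Function('U')(Z) = Mul(2, Z)
b = 125 (b = Pow(5, 3) = 125)
Add(Mul(b, Add(Function('U')(-5), Mul(-1, Function('m')(9, 1)))), 4) = Add(Mul(125, Add(Mul(2, -5), Mul(-1, Add(9, 1)))), 4) = Add(Mul(125, Add(-10, Mul(-1, 10))), 4) = Add(Mul(125, Add(-10, -10)), 4) = Add(Mul(125, -20), 4) = Add(-2500, 4) = -2496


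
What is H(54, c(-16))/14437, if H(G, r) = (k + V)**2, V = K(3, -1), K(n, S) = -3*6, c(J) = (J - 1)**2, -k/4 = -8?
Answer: 196/14437 ≈ 0.013576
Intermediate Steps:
k = 32 (k = -4*(-8) = 32)
c(J) = (-1 + J)**2
K(n, S) = -18
V = -18
H(G, r) = 196 (H(G, r) = (32 - 18)**2 = 14**2 = 196)
H(54, c(-16))/14437 = 196/14437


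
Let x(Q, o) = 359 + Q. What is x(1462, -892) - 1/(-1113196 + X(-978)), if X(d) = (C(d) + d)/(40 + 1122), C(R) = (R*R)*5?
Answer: 1173408978836/644376155 ≈ 1821.0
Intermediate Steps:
C(R) = 5*R**2 (C(R) = R**2*5 = 5*R**2)
X(d) = d/1162 + 5*d**2/1162 (X(d) = (5*d**2 + d)/(40 + 1122) = (d + 5*d**2)/1162 = (d + 5*d**2)*(1/1162) = d/1162 + 5*d**2/1162)
x(1462, -892) - 1/(-1113196 + X(-978)) = (359 + 1462) - 1/(-1113196 + (1/1162)*(-978)*(1 + 5*(-978))) = 1821 - 1/(-1113196 + (1/1162)*(-978)*(1 - 4890)) = 1821 - 1/(-1113196 + (1/1162)*(-978)*(-4889)) = 1821 - 1/(-1113196 + 2390721/581) = 1821 - 1/(-644376155/581) = 1821 - 1*(-581/644376155) = 1821 + 581/644376155 = 1173408978836/644376155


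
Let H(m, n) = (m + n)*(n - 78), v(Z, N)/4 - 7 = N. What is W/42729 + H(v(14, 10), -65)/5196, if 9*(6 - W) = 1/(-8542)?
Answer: -234472325479/2844740773692 ≈ -0.082423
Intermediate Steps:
W = 461269/76878 (W = 6 - 1/9/(-8542) = 6 - 1/9*(-1/8542) = 6 + 1/76878 = 461269/76878 ≈ 6.0000)
v(Z, N) = 28 + 4*N
H(m, n) = (-78 + n)*(m + n) (H(m, n) = (m + n)*(-78 + n) = (-78 + n)*(m + n))
W/42729 + H(v(14, 10), -65)/5196 = (461269/76878)/42729 + ((-65)**2 - 78*(28 + 4*10) - 78*(-65) + (28 + 4*10)*(-65))/5196 = (461269/76878)*(1/42729) + (4225 - 78*(28 + 40) + 5070 + (28 + 40)*(-65))*(1/5196) = 461269/3284920062 + (4225 - 78*68 + 5070 + 68*(-65))*(1/5196) = 461269/3284920062 + (4225 - 5304 + 5070 - 4420)*(1/5196) = 461269/3284920062 - 429*1/5196 = 461269/3284920062 - 143/1732 = -234472325479/2844740773692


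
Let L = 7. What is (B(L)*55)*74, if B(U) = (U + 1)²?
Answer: 260480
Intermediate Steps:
B(U) = (1 + U)²
(B(L)*55)*74 = ((1 + 7)²*55)*74 = (8²*55)*74 = (64*55)*74 = 3520*74 = 260480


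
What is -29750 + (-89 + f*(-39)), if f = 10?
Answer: -30229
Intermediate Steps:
-29750 + (-89 + f*(-39)) = -29750 + (-89 + 10*(-39)) = -29750 + (-89 - 390) = -29750 - 479 = -30229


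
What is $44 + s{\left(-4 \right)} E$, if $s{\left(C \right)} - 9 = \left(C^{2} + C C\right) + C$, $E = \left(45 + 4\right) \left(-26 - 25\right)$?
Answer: $-92419$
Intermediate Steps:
$E = -2499$ ($E = 49 \left(-51\right) = -2499$)
$s{\left(C \right)} = 9 + C + 2 C^{2}$ ($s{\left(C \right)} = 9 + \left(\left(C^{2} + C C\right) + C\right) = 9 + \left(\left(C^{2} + C^{2}\right) + C\right) = 9 + \left(2 C^{2} + C\right) = 9 + \left(C + 2 C^{2}\right) = 9 + C + 2 C^{2}$)
$44 + s{\left(-4 \right)} E = 44 + \left(9 - 4 + 2 \left(-4\right)^{2}\right) \left(-2499\right) = 44 + \left(9 - 4 + 2 \cdot 16\right) \left(-2499\right) = 44 + \left(9 - 4 + 32\right) \left(-2499\right) = 44 + 37 \left(-2499\right) = 44 - 92463 = -92419$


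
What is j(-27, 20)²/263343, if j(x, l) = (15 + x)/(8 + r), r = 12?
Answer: 3/2194525 ≈ 1.3670e-6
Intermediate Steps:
j(x, l) = ¾ + x/20 (j(x, l) = (15 + x)/(8 + 12) = (15 + x)/20 = (15 + x)*(1/20) = ¾ + x/20)
j(-27, 20)²/263343 = (¾ + (1/20)*(-27))²/263343 = (¾ - 27/20)²*(1/263343) = (-⅗)²*(1/263343) = (9/25)*(1/263343) = 3/2194525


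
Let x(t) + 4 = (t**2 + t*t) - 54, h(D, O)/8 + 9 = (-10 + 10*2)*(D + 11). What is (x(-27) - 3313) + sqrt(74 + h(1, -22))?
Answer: -1913 + sqrt(962) ≈ -1882.0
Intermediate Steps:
h(D, O) = 808 + 80*D (h(D, O) = -72 + 8*((-10 + 10*2)*(D + 11)) = -72 + 8*((-10 + 20)*(11 + D)) = -72 + 8*(10*(11 + D)) = -72 + 8*(110 + 10*D) = -72 + (880 + 80*D) = 808 + 80*D)
x(t) = -58 + 2*t**2 (x(t) = -4 + ((t**2 + t*t) - 54) = -4 + ((t**2 + t**2) - 54) = -4 + (2*t**2 - 54) = -4 + (-54 + 2*t**2) = -58 + 2*t**2)
(x(-27) - 3313) + sqrt(74 + h(1, -22)) = ((-58 + 2*(-27)**2) - 3313) + sqrt(74 + (808 + 80*1)) = ((-58 + 2*729) - 3313) + sqrt(74 + (808 + 80)) = ((-58 + 1458) - 3313) + sqrt(74 + 888) = (1400 - 3313) + sqrt(962) = -1913 + sqrt(962)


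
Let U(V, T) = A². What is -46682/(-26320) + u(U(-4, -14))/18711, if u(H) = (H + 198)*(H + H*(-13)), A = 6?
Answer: -75047/20680 ≈ -3.6290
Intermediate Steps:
U(V, T) = 36 (U(V, T) = 6² = 36)
u(H) = -12*H*(198 + H) (u(H) = (198 + H)*(H - 13*H) = (198 + H)*(-12*H) = -12*H*(198 + H))
-46682/(-26320) + u(U(-4, -14))/18711 = -46682/(-26320) - 12*36*(198 + 36)/18711 = -46682*(-1/26320) - 12*36*234*(1/18711) = 23341/13160 - 101088*1/18711 = 23341/13160 - 416/77 = -75047/20680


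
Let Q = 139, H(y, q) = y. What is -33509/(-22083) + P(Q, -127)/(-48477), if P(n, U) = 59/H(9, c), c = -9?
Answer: 4872813080/3211552773 ≈ 1.5173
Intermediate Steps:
P(n, U) = 59/9
-33509/(-22083) + P(Q, -127)/(-48477) = -33509/(-22083) + (59/9)/(-48477) = -33509*(-1/22083) + (59/9)*(-1/48477) = 33509/22083 - 59/436293 = 4872813080/3211552773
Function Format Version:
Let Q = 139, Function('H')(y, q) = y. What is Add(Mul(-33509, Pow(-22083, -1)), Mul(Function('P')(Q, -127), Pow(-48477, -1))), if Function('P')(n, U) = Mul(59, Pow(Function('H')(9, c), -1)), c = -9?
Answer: Rational(4872813080, 3211552773) ≈ 1.5173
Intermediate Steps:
Function('P')(n, U) = Rational(59, 9) (Function('P')(n, U) = Mul(59, Pow(9, -1)) = Mul(59, Rational(1, 9)) = Rational(59, 9))
Add(Mul(-33509, Pow(-22083, -1)), Mul(Function('P')(Q, -127), Pow(-48477, -1))) = Add(Mul(-33509, Pow(-22083, -1)), Mul(Rational(59, 9), Pow(-48477, -1))) = Add(Mul(-33509, Rational(-1, 22083)), Mul(Rational(59, 9), Rational(-1, 48477))) = Add(Rational(33509, 22083), Rational(-59, 436293)) = Rational(4872813080, 3211552773)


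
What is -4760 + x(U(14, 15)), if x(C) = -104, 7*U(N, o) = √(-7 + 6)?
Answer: -4864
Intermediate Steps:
U(N, o) = I/7 (U(N, o) = √(-7 + 6)/7 = √(-1)/7 = I/7)
-4760 + x(U(14, 15)) = -4760 - 104 = -4864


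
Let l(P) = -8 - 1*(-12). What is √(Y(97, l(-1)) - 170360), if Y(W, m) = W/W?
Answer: I*√170359 ≈ 412.75*I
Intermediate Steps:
l(P) = 4 (l(P) = -8 + 12 = 4)
Y(W, m) = 1
√(Y(97, l(-1)) - 170360) = √(1 - 170360) = √(-170359) = I*√170359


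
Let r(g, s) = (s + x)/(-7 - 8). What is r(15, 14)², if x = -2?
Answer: 16/25 ≈ 0.64000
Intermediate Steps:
r(g, s) = 2/15 - s/15 (r(g, s) = (s - 2)/(-7 - 8) = (-2 + s)/(-15) = (-2 + s)*(-1/15) = 2/15 - s/15)
r(15, 14)² = (2/15 - 1/15*14)² = (2/15 - 14/15)² = (-⅘)² = 16/25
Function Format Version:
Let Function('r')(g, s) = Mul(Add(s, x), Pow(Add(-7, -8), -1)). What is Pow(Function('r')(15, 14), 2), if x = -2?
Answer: Rational(16, 25) ≈ 0.64000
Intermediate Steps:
Function('r')(g, s) = Add(Rational(2, 15), Mul(Rational(-1, 15), s)) (Function('r')(g, s) = Mul(Add(s, -2), Pow(Add(-7, -8), -1)) = Mul(Add(-2, s), Pow(-15, -1)) = Mul(Add(-2, s), Rational(-1, 15)) = Add(Rational(2, 15), Mul(Rational(-1, 15), s)))
Pow(Function('r')(15, 14), 2) = Pow(Add(Rational(2, 15), Mul(Rational(-1, 15), 14)), 2) = Pow(Add(Rational(2, 15), Rational(-14, 15)), 2) = Pow(Rational(-4, 5), 2) = Rational(16, 25)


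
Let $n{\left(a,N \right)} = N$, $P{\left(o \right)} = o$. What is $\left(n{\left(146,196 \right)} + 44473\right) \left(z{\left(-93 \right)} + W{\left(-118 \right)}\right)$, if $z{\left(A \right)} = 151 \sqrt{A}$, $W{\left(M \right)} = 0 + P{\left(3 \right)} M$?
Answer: $-15812826 + 6745019 i \sqrt{93} \approx -1.5813 \cdot 10^{7} + 6.5047 \cdot 10^{7} i$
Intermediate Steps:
$W{\left(M \right)} = 3 M$ ($W{\left(M \right)} = 0 + 3 M = 3 M$)
$\left(n{\left(146,196 \right)} + 44473\right) \left(z{\left(-93 \right)} + W{\left(-118 \right)}\right) = \left(196 + 44473\right) \left(151 \sqrt{-93} + 3 \left(-118\right)\right) = 44669 \left(151 i \sqrt{93} - 354\right) = 44669 \left(-354 + 151 i \sqrt{93}\right) = -15812826 + 6745019 i \sqrt{93}$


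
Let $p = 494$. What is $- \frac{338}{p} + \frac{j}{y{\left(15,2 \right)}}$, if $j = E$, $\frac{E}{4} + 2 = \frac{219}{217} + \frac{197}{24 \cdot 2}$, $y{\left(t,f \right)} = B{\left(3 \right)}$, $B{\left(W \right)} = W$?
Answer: $\frac{514595}{148428} \approx 3.467$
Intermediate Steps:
$y{\left(t,f \right)} = 3$
$E = \frac{32429}{2604}$ ($E = -8 + 4 \left(\frac{219}{217} + \frac{197}{24 \cdot 2}\right) = -8 + 4 \left(219 \cdot \frac{1}{217} + \frac{197}{48}\right) = -8 + 4 \left(\frac{219}{217} + 197 \cdot \frac{1}{48}\right) = -8 + 4 \left(\frac{219}{217} + \frac{197}{48}\right) = -8 + 4 \cdot \frac{53261}{10416} = -8 + \frac{53261}{2604} = \frac{32429}{2604} \approx 12.454$)
$j = \frac{32429}{2604} \approx 12.454$
$- \frac{338}{p} + \frac{j}{y{\left(15,2 \right)}} = - \frac{338}{494} + \frac{32429}{2604 \cdot 3} = \left(-338\right) \frac{1}{494} + \frac{32429}{2604} \cdot \frac{1}{3} = - \frac{13}{19} + \frac{32429}{7812} = \frac{514595}{148428}$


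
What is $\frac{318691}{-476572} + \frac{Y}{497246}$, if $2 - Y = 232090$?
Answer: $- \frac{134537233661}{118486760356} \approx -1.1355$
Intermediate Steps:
$Y = -232088$ ($Y = 2 - 232090 = -232088$)
$\frac{318691}{-476572} + \frac{Y}{497246} = \frac{318691}{-476572} - \frac{232088}{497246} = 318691 \left(- \frac{1}{476572}\right) - \frac{116044}{248623} = - \frac{318691}{476572} - \frac{116044}{248623} = - \frac{134537233661}{118486760356}$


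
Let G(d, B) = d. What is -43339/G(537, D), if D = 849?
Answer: -43339/537 ≈ -80.706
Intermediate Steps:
-43339/G(537, D) = -43339/537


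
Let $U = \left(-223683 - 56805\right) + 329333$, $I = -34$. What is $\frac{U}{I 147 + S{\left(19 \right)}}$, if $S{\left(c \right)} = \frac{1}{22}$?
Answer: $- \frac{214918}{21991} \approx -9.773$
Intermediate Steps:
$S{\left(c \right)} = \frac{1}{22}$
$U = 48845$ ($U = -280488 + 329333 = 48845$)
$\frac{U}{I 147 + S{\left(19 \right)}} = \frac{48845}{\left(-34\right) 147 + \frac{1}{22}} = \frac{48845}{-4998 + \frac{1}{22}} = \frac{48845}{- \frac{109955}{22}} = 48845 \left(- \frac{22}{109955}\right) = - \frac{214918}{21991}$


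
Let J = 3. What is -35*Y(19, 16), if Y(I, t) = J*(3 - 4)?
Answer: 105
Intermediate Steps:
Y(I, t) = -3 (Y(I, t) = 3*(3 - 4) = 3*(-1) = -3)
-35*Y(19, 16) = -35*(-3) = 105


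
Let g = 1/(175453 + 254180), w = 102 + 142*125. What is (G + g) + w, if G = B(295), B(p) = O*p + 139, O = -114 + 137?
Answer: 10644587209/429633 ≈ 24776.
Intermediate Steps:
O = 23
w = 17852 (w = 102 + 17750 = 17852)
B(p) = 139 + 23*p (B(p) = 23*p + 139 = 139 + 23*p)
G = 6924 (G = 139 + 23*295 = 139 + 6785 = 6924)
g = 1/429633 ≈ 2.3276e-6
(G + g) + w = (6924 + 1/429633) + 17852 = 2974778893/429633 + 17852 = 10644587209/429633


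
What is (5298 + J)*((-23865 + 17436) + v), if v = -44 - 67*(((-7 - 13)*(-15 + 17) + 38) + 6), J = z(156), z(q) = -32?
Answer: -35498106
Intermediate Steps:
J = -32
v = -312 (v = -44 - 67*((-20*2 + 38) + 6) = -44 - 67*((-40 + 38) + 6) = -44 - 67*(-2 + 6) = -44 - 67*4 = -44 - 268 = -312)
(5298 + J)*((-23865 + 17436) + v) = (5298 - 32)*((-23865 + 17436) - 312) = 5266*(-6429 - 312) = 5266*(-6741) = -35498106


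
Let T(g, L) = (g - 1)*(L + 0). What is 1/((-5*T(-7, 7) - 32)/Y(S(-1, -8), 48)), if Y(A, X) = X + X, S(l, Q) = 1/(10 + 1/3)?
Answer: 12/31 ≈ 0.38710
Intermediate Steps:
S(l, Q) = 3/31 (S(l, Q) = 1/(10 + ⅓) = 1/(31/3) = 3/31)
Y(A, X) = 2*X
T(g, L) = L*(-1 + g) (T(g, L) = (-1 + g)*L = L*(-1 + g))
1/((-5*T(-7, 7) - 32)/Y(S(-1, -8), 48)) = 1/((-35*(-1 - 7) - 32)/((2*48))) = 1/((-35*(-8) - 32)/96) = 1/((-5*(-56) - 32)*(1/96)) = 1/((280 - 32)*(1/96)) = 1/(248*(1/96)) = 1/(31/12) = 12/31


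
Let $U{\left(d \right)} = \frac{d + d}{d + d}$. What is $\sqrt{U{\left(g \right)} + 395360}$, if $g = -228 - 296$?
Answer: $9 \sqrt{4881} \approx 628.78$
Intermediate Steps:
$g = -524$ ($g = -228 - 296 = -524$)
$U{\left(d \right)} = 1$ ($U{\left(d \right)} = \frac{2 d}{2 d} = 2 d \frac{1}{2 d} = 1$)
$\sqrt{U{\left(g \right)} + 395360} = \sqrt{1 + 395360} = \sqrt{395361} = 9 \sqrt{4881}$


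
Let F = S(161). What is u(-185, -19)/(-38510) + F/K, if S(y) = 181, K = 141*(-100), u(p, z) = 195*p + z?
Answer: 50195509/54299100 ≈ 0.92443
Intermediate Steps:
u(p, z) = z + 195*p
K = -14100
F = 181
u(-185, -19)/(-38510) + F/K = (-19 + 195*(-185))/(-38510) + 181/(-14100) = (-19 - 36075)*(-1/38510) + 181*(-1/14100) = -36094*(-1/38510) - 181/14100 = 18047/19255 - 181/14100 = 50195509/54299100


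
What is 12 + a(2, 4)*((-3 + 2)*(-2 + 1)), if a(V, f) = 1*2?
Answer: 14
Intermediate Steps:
a(V, f) = 2
12 + a(2, 4)*((-3 + 2)*(-2 + 1)) = 12 + 2*((-3 + 2)*(-2 + 1)) = 12 + 2*(-1*(-1)) = 12 + 2*1 = 12 + 2 = 14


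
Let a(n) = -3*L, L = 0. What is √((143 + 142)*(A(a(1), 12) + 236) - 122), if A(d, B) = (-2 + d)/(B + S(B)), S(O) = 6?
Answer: √603957/3 ≈ 259.05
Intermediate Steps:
a(n) = 0 (a(n) = -3*0 = 0)
A(d, B) = (-2 + d)/(6 + B) (A(d, B) = (-2 + d)/(B + 6) = (-2 + d)/(6 + B))
√((143 + 142)*(A(a(1), 12) + 236) - 122) = √((143 + 142)*((-2 + 0)/(6 + 12) + 236) - 122) = √(285*(-2/18 + 236) - 122) = √(285*((1/18)*(-2) + 236) - 122) = √(285*(-⅑ + 236) - 122) = √(285*(2123/9) - 122) = √(201685/3 - 122) = √(201319/3) = √603957/3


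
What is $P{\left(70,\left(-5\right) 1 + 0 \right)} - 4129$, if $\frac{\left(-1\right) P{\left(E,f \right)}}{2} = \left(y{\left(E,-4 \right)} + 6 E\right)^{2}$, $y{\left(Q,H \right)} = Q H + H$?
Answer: $-41121$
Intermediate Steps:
$y{\left(Q,H \right)} = H + H Q$ ($y{\left(Q,H \right)} = H Q + H = H + H Q$)
$P{\left(E,f \right)} = - 2 \left(-4 + 2 E\right)^{2}$ ($P{\left(E,f \right)} = - 2 \left(- 4 \left(1 + E\right) + 6 E\right)^{2} = - 2 \left(\left(-4 - 4 E\right) + 6 E\right)^{2} = - 2 \left(-4 + 2 E\right)^{2}$)
$P{\left(70,\left(-5\right) 1 + 0 \right)} - 4129 = - 8 \left(-2 + 70\right)^{2} - 4129 = - 8 \cdot 68^{2} - 4129 = \left(-8\right) 4624 - 4129 = -36992 - 4129 = -41121$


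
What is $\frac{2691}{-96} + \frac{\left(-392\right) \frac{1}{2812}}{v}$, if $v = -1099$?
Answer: $- \frac{99002339}{3531872} \approx -28.031$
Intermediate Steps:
$\frac{2691}{-96} + \frac{\left(-392\right) \frac{1}{2812}}{v} = \frac{2691}{-96} + \frac{\left(-392\right) \frac{1}{2812}}{-1099} = 2691 \left(- \frac{1}{96}\right) + \left(-392\right) \frac{1}{2812} \left(- \frac{1}{1099}\right) = - \frac{897}{32} - - \frac{14}{110371} = - \frac{897}{32} + \frac{14}{110371} = - \frac{99002339}{3531872}$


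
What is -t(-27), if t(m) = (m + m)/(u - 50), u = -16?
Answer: -9/11 ≈ -0.81818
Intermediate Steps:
t(m) = -m/33 (t(m) = (m + m)/(-16 - 50) = (2*m)/(-66) = (2*m)*(-1/66) = -m/33)
-t(-27) = -(-1)*(-27)/33 = -1*9/11 = -9/11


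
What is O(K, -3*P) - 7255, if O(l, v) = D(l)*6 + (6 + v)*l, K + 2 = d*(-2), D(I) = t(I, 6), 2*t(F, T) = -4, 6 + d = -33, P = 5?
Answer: -7951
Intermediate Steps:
d = -39 (d = -6 - 33 = -39)
t(F, T) = -2 (t(F, T) = (½)*(-4) = -2)
D(I) = -2
K = 76 (K = -2 - 39*(-2) = -2 + 78 = 76)
O(l, v) = -12 + l*(6 + v) (O(l, v) = -2*6 + (6 + v)*l = -12 + l*(6 + v))
O(K, -3*P) - 7255 = (-12 + 6*76 + 76*(-3*5)) - 7255 = (-12 + 456 + 76*(-15)) - 7255 = (-12 + 456 - 1140) - 7255 = -696 - 7255 = -7951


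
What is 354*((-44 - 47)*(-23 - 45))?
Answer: 2190552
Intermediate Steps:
354*((-44 - 47)*(-23 - 45)) = 354*(-91*(-68)) = 354*6188 = 2190552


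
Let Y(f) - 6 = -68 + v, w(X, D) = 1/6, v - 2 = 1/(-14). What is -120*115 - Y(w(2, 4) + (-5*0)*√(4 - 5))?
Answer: -192359/14 ≈ -13740.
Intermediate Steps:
v = 27/14 (v = 2 + 1/(-14) = 2 - 1/14 = 27/14 ≈ 1.9286)
w(X, D) = ⅙
Y(f) = -841/14 (Y(f) = 6 + (-68 + 27/14) = 6 - 925/14 = -841/14)
-120*115 - Y(w(2, 4) + (-5*0)*√(4 - 5)) = -120*115 - 1*(-841/14) = -13800 + 841/14 = -192359/14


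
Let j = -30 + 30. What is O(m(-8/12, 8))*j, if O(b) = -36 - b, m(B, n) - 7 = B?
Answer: 0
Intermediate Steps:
m(B, n) = 7 + B
j = 0
O(m(-8/12, 8))*j = (-36 - (7 - 8/12))*0 = (-36 - (7 - 8*1/12))*0 = (-36 - (7 - 2/3))*0 = (-36 - 1*19/3)*0 = (-36 - 19/3)*0 = -127/3*0 = 0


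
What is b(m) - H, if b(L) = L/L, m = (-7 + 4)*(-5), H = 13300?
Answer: -13299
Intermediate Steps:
m = 15 (m = -3*(-5) = 15)
b(L) = 1
b(m) - H = 1 - 1*13300 = 1 - 13300 = -13299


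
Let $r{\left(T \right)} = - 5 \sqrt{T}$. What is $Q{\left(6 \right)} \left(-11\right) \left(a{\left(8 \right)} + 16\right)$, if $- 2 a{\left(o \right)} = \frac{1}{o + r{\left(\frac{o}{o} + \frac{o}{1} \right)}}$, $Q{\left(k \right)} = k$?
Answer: $- \frac{7425}{7} \approx -1060.7$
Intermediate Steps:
$a{\left(o \right)} = - \frac{1}{2 \left(o - 5 \sqrt{1 + o}\right)}$ ($a{\left(o \right)} = - \frac{1}{2 \left(o - 5 \sqrt{\frac{o}{o} + \frac{o}{1}}\right)} = - \frac{1}{2 \left(o - 5 \sqrt{1 + o 1}\right)} = - \frac{1}{2 \left(o - 5 \sqrt{1 + o}\right)}$)
$Q{\left(6 \right)} \left(-11\right) \left(a{\left(8 \right)} + 16\right) = 6 \left(-11\right) \left(- \frac{1}{- 10 \sqrt{1 + 8} + 2 \cdot 8} + 16\right) = - 66 \left(- \frac{1}{- 10 \sqrt{9} + 16} + 16\right) = - 66 \left(- \frac{1}{\left(-10\right) 3 + 16} + 16\right) = - 66 \left(- \frac{1}{-30 + 16} + 16\right) = - 66 \left(- \frac{1}{-14} + 16\right) = - 66 \left(\left(-1\right) \left(- \frac{1}{14}\right) + 16\right) = - 66 \left(\frac{1}{14} + 16\right) = \left(-66\right) \frac{225}{14} = - \frac{7425}{7}$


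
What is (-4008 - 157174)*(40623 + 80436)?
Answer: -19512531738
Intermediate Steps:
(-4008 - 157174)*(40623 + 80436) = -161182*121059 = -19512531738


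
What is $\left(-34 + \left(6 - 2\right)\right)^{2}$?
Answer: $900$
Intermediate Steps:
$\left(-34 + \left(6 - 2\right)\right)^{2} = \left(-34 + 4\right)^{2} = \left(-30\right)^{2} = 900$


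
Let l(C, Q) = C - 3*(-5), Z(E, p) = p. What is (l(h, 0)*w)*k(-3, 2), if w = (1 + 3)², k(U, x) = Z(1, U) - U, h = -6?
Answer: 0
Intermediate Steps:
k(U, x) = 0 (k(U, x) = U - U = 0)
w = 16 (w = 4² = 16)
l(C, Q) = 15 + C (l(C, Q) = C + 15 = 15 + C)
(l(h, 0)*w)*k(-3, 2) = ((15 - 6)*16)*0 = (9*16)*0 = 144*0 = 0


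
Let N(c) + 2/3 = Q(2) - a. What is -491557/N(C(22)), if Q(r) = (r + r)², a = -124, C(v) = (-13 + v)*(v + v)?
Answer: -134061/38 ≈ -3527.9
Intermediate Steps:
C(v) = 2*v*(-13 + v) (C(v) = (-13 + v)*(2*v) = 2*v*(-13 + v))
Q(r) = 4*r² (Q(r) = (2*r)² = 4*r²)
N(c) = 418/3 (N(c) = -⅔ + (4*2² - 1*(-124)) = -⅔ + (4*4 + 124) = -⅔ + (16 + 124) = -⅔ + 140 = 418/3)
-491557/N(C(22)) = -491557/418/3 = -491557*3/418 = -134061/38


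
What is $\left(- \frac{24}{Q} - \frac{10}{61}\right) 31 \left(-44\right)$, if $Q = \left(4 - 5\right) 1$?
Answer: $- \frac{1983256}{61} \approx -32512.0$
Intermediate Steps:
$Q = -1$ ($Q = \left(-1\right) 1 = -1$)
$\left(- \frac{24}{Q} - \frac{10}{61}\right) 31 \left(-44\right) = \left(- \frac{24}{-1} - \frac{10}{61}\right) 31 \left(-44\right) = \left(\left(-24\right) \left(-1\right) - \frac{10}{61}\right) 31 \left(-44\right) = \left(24 - \frac{10}{61}\right) 31 \left(-44\right) = \frac{1454}{61} \cdot 31 \left(-44\right) = \frac{45074}{61} \left(-44\right) = - \frac{1983256}{61}$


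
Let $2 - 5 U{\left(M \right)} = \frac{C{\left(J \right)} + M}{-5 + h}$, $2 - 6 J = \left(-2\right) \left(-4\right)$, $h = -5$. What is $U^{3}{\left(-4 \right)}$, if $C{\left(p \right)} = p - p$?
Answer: $\frac{512}{15625} \approx 0.032768$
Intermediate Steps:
$J = -1$ ($J = \frac{1}{3} - \frac{\left(-2\right) \left(-4\right)}{6} = \frac{1}{3} - \frac{4}{3} = -1$)
$C{\left(p \right)} = 0$
$U{\left(M \right)} = \frac{2}{5} + \frac{M}{50}$ ($U{\left(M \right)} = \frac{2}{5} - \frac{\left(0 + M\right) \frac{1}{-5 - 5}}{5} = \frac{2}{5} - \frac{M \frac{1}{-10}}{5} = \frac{2}{5} - \frac{M \left(- \frac{1}{10}\right)}{5} = \frac{2}{5} - \frac{\left(- \frac{1}{10}\right) M}{5} = \frac{2}{5} + \frac{M}{50}$)
$U^{3}{\left(-4 \right)} = \left(\frac{2}{5} + \frac{1}{50} \left(-4\right)\right)^{3} = \left(\frac{2}{5} - \frac{2}{25}\right)^{3} = \left(\frac{8}{25}\right)^{3} = \frac{512}{15625}$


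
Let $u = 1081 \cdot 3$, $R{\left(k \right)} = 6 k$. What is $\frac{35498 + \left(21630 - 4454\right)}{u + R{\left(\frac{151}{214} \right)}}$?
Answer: $\frac{939353}{57909} \approx 16.221$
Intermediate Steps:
$u = 3243$
$\frac{35498 + \left(21630 - 4454\right)}{u + R{\left(\frac{151}{214} \right)}} = \frac{35498 + \left(21630 - 4454\right)}{3243 + 6 \cdot \frac{151}{214}} = \frac{35498 + 17176}{3243 + 6 \cdot 151 \cdot \frac{1}{214}} = \frac{52674}{3243 + 6 \cdot \frac{151}{214}} = \frac{52674}{3243 + \frac{453}{107}} = \frac{52674}{\frac{347454}{107}} = 52674 \cdot \frac{107}{347454} = \frac{939353}{57909}$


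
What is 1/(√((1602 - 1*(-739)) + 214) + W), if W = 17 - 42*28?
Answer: -1159/1340726 - √2555/1340726 ≈ -0.00090216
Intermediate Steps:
W = -1159 (W = 17 - 1176 = -1159)
1/(√((1602 - 1*(-739)) + 214) + W) = 1/(√((1602 - 1*(-739)) + 214) - 1159) = 1/(√((1602 + 739) + 214) - 1159) = 1/(√(2341 + 214) - 1159) = 1/(√2555 - 1159) = 1/(-1159 + √2555)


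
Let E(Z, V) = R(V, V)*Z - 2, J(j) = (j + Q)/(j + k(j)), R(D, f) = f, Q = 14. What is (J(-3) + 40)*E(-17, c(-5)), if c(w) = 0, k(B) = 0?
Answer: -218/3 ≈ -72.667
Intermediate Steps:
J(j) = (14 + j)/j (J(j) = (j + 14)/(j + 0) = (14 + j)/j)
E(Z, V) = -2 + V*Z (E(Z, V) = V*Z - 2 = -2 + V*Z)
(J(-3) + 40)*E(-17, c(-5)) = ((14 - 3)/(-3) + 40)*(-2 + 0*(-17)) = (-⅓*11 + 40)*(-2 + 0) = (-11/3 + 40)*(-2) = (109/3)*(-2) = -218/3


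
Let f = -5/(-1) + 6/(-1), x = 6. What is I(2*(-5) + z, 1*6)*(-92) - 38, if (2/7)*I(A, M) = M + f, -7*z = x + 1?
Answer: -1648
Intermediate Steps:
z = -1 (z = -(6 + 1)/7 = -1/7*7 = -1)
f = -1 (f = -5*(-1) + 6*(-1) = 5 - 6 = -1)
I(A, M) = -7/2 + 7*M/2 (I(A, M) = 7*(M - 1)/2 = 7*(-1 + M)/2 = -7/2 + 7*M/2)
I(2*(-5) + z, 1*6)*(-92) - 38 = (-7/2 + 7*(1*6)/2)*(-92) - 38 = (-7/2 + (7/2)*6)*(-92) - 38 = (-7/2 + 21)*(-92) - 38 = (35/2)*(-92) - 38 = -1610 - 38 = -1648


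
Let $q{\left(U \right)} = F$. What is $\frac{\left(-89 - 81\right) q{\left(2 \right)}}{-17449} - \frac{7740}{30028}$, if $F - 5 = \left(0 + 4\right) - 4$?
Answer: $- \frac{27382865}{130989643} \approx -0.20905$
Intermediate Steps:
$F = 5$ ($F = 5 + \left(\left(0 + 4\right) - 4\right) = 5 + \left(4 - 4\right) = 5 + 0 = 5$)
$q{\left(U \right)} = 5$
$\frac{\left(-89 - 81\right) q{\left(2 \right)}}{-17449} - \frac{7740}{30028} = \frac{\left(-89 - 81\right) 5}{-17449} - \frac{7740}{30028} = \left(-170\right) 5 \left(- \frac{1}{17449}\right) - \frac{1935}{7507} = \left(-850\right) \left(- \frac{1}{17449}\right) - \frac{1935}{7507} = \frac{850}{17449} - \frac{1935}{7507} = - \frac{27382865}{130989643}$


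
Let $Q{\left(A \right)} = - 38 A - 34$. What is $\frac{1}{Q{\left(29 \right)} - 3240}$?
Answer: $- \frac{1}{4376} \approx -0.00022852$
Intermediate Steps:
$Q{\left(A \right)} = -34 - 38 A$
$\frac{1}{Q{\left(29 \right)} - 3240} = \frac{1}{\left(-34 - 1102\right) - 3240} = \frac{1}{-1136 - 3240} = \frac{1}{-4376} = - \frac{1}{4376}$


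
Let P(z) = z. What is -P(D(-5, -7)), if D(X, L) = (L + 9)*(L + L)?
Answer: 28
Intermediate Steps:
D(X, L) = 2*L*(9 + L) (D(X, L) = (9 + L)*(2*L) = 2*L*(9 + L))
-P(D(-5, -7)) = -2*(-7)*(9 - 7) = -2*(-7)*2 = -1*(-28) = 28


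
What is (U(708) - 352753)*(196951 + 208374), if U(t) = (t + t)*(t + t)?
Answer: 669719713475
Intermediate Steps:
U(t) = 4*t**2 (U(t) = (2*t)*(2*t) = 4*t**2)
(U(708) - 352753)*(196951 + 208374) = (4*708**2 - 352753)*(196951 + 208374) = (4*501264 - 352753)*405325 = (2005056 - 352753)*405325 = 1652303*405325 = 669719713475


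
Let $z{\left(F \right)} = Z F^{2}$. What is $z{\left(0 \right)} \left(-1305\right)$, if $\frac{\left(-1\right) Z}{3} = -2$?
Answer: $0$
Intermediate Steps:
$Z = 6$ ($Z = \left(-3\right) \left(-2\right) = 6$)
$z{\left(F \right)} = 6 F^{2}$
$z{\left(0 \right)} \left(-1305\right) = 6 \cdot 0^{2} \left(-1305\right) = 6 \cdot 0 \left(-1305\right) = 0 \left(-1305\right) = 0$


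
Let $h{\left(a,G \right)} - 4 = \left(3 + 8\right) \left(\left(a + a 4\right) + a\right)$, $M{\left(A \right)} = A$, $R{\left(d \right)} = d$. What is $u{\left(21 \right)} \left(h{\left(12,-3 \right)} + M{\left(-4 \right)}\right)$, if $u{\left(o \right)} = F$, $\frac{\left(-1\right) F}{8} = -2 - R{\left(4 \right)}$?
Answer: $38016$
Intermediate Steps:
$h{\left(a,G \right)} = 4 + 66 a$ ($h{\left(a,G \right)} = 4 + \left(3 + 8\right) \left(\left(a + a 4\right) + a\right) = 4 + 11 \left(\left(a + 4 a\right) + a\right) = 4 + 11 \left(5 a + a\right) = 4 + 11 \cdot 6 a = 4 + 66 a$)
$F = 48$ ($F = - 8 \left(-2 - 4\right) = \left(-8\right) \left(-6\right) = 48$)
$u{\left(o \right)} = 48$
$u{\left(21 \right)} \left(h{\left(12,-3 \right)} + M{\left(-4 \right)}\right) = 48 \left(\left(4 + 66 \cdot 12\right) - 4\right) = 48 \left(\left(4 + 792\right) - 4\right) = 48 \left(796 - 4\right) = 48 \cdot 792 = 38016$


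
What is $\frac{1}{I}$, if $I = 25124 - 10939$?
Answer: $\frac{1}{14185} \approx 7.0497 \cdot 10^{-5}$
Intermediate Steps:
$I = 14185$ ($I = 25124 - 10939 = 14185$)
$\frac{1}{I} = \frac{1}{14185}$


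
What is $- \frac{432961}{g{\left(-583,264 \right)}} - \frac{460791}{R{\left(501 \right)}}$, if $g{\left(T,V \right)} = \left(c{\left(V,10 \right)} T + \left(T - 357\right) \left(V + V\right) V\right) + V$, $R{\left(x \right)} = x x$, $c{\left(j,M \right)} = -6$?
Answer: $- \frac{6696259687553}{3654148360302} \approx -1.8325$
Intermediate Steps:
$R{\left(x \right)} = x^{2}$
$g{\left(T,V \right)} = V - 6 T + 2 V^{2} \left(-357 + T\right)$ ($g{\left(T,V \right)} = \left(- 6 T + \left(T - 357\right) \left(V + V\right) V\right) + V = \left(- 6 T + \left(-357 + T\right) 2 V V\right) + V = \left(- 6 T + 2 V \left(-357 + T\right) V\right) + V = \left(- 6 T + 2 V^{2} \left(-357 + T\right)\right) + V = V - 6 T + 2 V^{2} \left(-357 + T\right)$)
$- \frac{432961}{g{\left(-583,264 \right)}} - \frac{460791}{R{\left(501 \right)}} = - \frac{432961}{264 - 714 \cdot 264^{2} - -3498 + 2 \left(-583\right) 264^{2}} - \frac{460791}{501^{2}} = - \frac{432961}{264 - 49762944 + 3498 + 2 \left(-583\right) 69696} - \frac{460791}{251001} = - \frac{432961}{264 - 49762944 + 3498 - 81265536} - \frac{51199}{27889} = - \frac{432961}{-131024718} - \frac{51199}{27889} = \left(-432961\right) \left(- \frac{1}{131024718}\right) - \frac{51199}{27889} = \frac{432961}{131024718} - \frac{51199}{27889} = - \frac{6696259687553}{3654148360302}$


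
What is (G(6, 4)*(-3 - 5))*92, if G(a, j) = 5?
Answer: -3680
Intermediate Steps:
(G(6, 4)*(-3 - 5))*92 = (5*(-3 - 5))*92 = (5*(-8))*92 = -40*92 = -3680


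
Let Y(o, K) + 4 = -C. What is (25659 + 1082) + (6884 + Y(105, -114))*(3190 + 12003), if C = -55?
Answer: 105390196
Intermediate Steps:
Y(o, K) = 51 (Y(o, K) = -4 - 1*(-55) = -4 + 55 = 51)
(25659 + 1082) + (6884 + Y(105, -114))*(3190 + 12003) = (25659 + 1082) + (6884 + 51)*(3190 + 12003) = 26741 + 6935*15193 = 26741 + 105363455 = 105390196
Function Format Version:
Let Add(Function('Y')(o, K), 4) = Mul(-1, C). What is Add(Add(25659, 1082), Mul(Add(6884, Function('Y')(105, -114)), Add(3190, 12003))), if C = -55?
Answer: 105390196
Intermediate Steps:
Function('Y')(o, K) = 51 (Function('Y')(o, K) = Add(-4, Mul(-1, -55)) = Add(-4, 55) = 51)
Add(Add(25659, 1082), Mul(Add(6884, Function('Y')(105, -114)), Add(3190, 12003))) = Add(Add(25659, 1082), Mul(Add(6884, 51), Add(3190, 12003))) = Add(26741, Mul(6935, 15193)) = Add(26741, 105363455) = 105390196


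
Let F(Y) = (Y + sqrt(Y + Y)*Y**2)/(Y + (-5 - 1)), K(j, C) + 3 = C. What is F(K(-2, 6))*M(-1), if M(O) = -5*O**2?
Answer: 5 + 15*sqrt(6) ≈ 41.742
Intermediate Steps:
K(j, C) = -3 + C
F(Y) = (Y + sqrt(2)*Y**(5/2))/(-6 + Y) (F(Y) = (Y + sqrt(2*Y)*Y**2)/(Y - 6) = (Y + (sqrt(2)*sqrt(Y))*Y**2)/(-6 + Y) = (Y + sqrt(2)*Y**(5/2))/(-6 + Y))
F(K(-2, 6))*M(-1) = (((-3 + 6) + sqrt(2)*(-3 + 6)**(5/2))/(-6 + (-3 + 6)))*(-5*(-1)**2) = ((3 + sqrt(2)*3**(5/2))/(-6 + 3))*(-5*1) = ((3 + sqrt(2)*(9*sqrt(3)))/(-3))*(-5) = -(3 + 9*sqrt(6))/3*(-5) = (-1 - 3*sqrt(6))*(-5) = 5 + 15*sqrt(6)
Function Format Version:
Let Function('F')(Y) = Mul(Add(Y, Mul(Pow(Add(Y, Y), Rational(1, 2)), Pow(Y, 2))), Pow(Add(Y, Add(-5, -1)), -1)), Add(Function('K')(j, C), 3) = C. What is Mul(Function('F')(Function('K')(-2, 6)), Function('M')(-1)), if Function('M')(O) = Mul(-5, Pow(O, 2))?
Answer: Add(5, Mul(15, Pow(6, Rational(1, 2)))) ≈ 41.742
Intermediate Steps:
Function('K')(j, C) = Add(-3, C)
Function('F')(Y) = Mul(Pow(Add(-6, Y), -1), Add(Y, Mul(Pow(2, Rational(1, 2)), Pow(Y, Rational(5, 2))))) (Function('F')(Y) = Mul(Add(Y, Mul(Pow(Mul(2, Y), Rational(1, 2)), Pow(Y, 2))), Pow(Add(Y, -6), -1)) = Mul(Add(Y, Mul(Mul(Pow(2, Rational(1, 2)), Pow(Y, Rational(1, 2))), Pow(Y, 2))), Pow(Add(-6, Y), -1)) = Mul(Add(Y, Mul(Pow(2, Rational(1, 2)), Pow(Y, Rational(5, 2)))), Pow(Add(-6, Y), -1)) = Mul(Pow(Add(-6, Y), -1), Add(Y, Mul(Pow(2, Rational(1, 2)), Pow(Y, Rational(5, 2))))))
Mul(Function('F')(Function('K')(-2, 6)), Function('M')(-1)) = Mul(Mul(Pow(Add(-6, Add(-3, 6)), -1), Add(Add(-3, 6), Mul(Pow(2, Rational(1, 2)), Pow(Add(-3, 6), Rational(5, 2))))), Mul(-5, Pow(-1, 2))) = Mul(Mul(Pow(Add(-6, 3), -1), Add(3, Mul(Pow(2, Rational(1, 2)), Pow(3, Rational(5, 2))))), Mul(-5, 1)) = Mul(Mul(Pow(-3, -1), Add(3, Mul(Pow(2, Rational(1, 2)), Mul(9, Pow(3, Rational(1, 2)))))), -5) = Mul(Mul(Rational(-1, 3), Add(3, Mul(9, Pow(6, Rational(1, 2))))), -5) = Mul(Add(-1, Mul(-3, Pow(6, Rational(1, 2)))), -5) = Add(5, Mul(15, Pow(6, Rational(1, 2))))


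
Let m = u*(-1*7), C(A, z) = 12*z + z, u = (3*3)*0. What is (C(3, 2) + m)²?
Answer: 676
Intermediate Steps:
u = 0 (u = 9*0 = 0)
C(A, z) = 13*z
m = 0 (m = 0*(-1*7) = 0*(-7) = 0)
(C(3, 2) + m)² = (13*2 + 0)² = (26 + 0)² = 26² = 676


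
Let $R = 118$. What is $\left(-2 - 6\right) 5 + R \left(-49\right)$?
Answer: $-5822$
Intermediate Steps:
$\left(-2 - 6\right) 5 + R \left(-49\right) = \left(-2 - 6\right) 5 + 118 \left(-49\right) = \left(-8\right) 5 - 5782 = -40 - 5782 = -5822$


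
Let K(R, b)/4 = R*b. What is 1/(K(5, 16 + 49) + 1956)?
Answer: 1/3256 ≈ 0.00030713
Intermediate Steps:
K(R, b) = 4*R*b (K(R, b) = 4*(R*b) = 4*R*b)
1/(K(5, 16 + 49) + 1956) = 1/(4*5*(16 + 49) + 1956) = 1/(4*5*65 + 1956) = 1/(1300 + 1956) = 1/3256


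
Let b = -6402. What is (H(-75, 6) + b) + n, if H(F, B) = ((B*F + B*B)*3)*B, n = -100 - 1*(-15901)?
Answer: 1947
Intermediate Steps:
n = 15801 (n = -100 + 15901 = 15801)
H(F, B) = B*(3*B² + 3*B*F) (H(F, B) = ((B*F + B²)*3)*B = ((B² + B*F)*3)*B = (3*B² + 3*B*F)*B = B*(3*B² + 3*B*F))
(H(-75, 6) + b) + n = (3*6²*(6 - 75) - 6402) + 15801 = (3*36*(-69) - 6402) + 15801 = (-7452 - 6402) + 15801 = -13854 + 15801 = 1947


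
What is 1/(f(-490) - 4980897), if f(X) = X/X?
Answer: -1/4980896 ≈ -2.0077e-7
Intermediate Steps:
f(X) = 1
1/(f(-490) - 4980897) = 1/(1 - 4980897) = 1/(-4980896) = -1/4980896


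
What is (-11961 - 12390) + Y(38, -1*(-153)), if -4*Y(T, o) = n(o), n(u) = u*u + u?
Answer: -60483/2 ≈ -30242.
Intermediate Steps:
n(u) = u + u**2 (n(u) = u**2 + u = u + u**2)
Y(T, o) = -o*(1 + o)/4
(-11961 - 12390) + Y(38, -1*(-153)) = (-11961 - 12390) - (-1*(-153))*(1 - 1*(-153))/4 = -24351 - 1/4*153*(1 + 153) = -24351 - 1/4*153*154 = -24351 - 11781/2 = -60483/2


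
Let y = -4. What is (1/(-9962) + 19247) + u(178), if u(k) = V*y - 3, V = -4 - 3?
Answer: 191987663/9962 ≈ 19272.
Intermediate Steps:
V = -7
u(k) = 25 (u(k) = -7*(-4) - 3 = 28 - 3 = 25)
(1/(-9962) + 19247) + u(178) = (1/(-9962) + 19247) + 25 = (-1/9962 + 19247) + 25 = 191738613/9962 + 25 = 191987663/9962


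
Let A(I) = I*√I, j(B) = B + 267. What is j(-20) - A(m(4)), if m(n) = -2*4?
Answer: 247 + 16*I*√2 ≈ 247.0 + 22.627*I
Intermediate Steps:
m(n) = -8
j(B) = 267 + B
A(I) = I^(3/2)
j(-20) - A(m(4)) = (267 - 20) - (-8)^(3/2) = 247 - (-16)*I*√2 = 247 + 16*I*√2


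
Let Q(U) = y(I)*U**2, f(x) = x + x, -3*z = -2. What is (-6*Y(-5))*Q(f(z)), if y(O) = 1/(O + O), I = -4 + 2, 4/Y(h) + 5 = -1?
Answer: -16/9 ≈ -1.7778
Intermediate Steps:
Y(h) = -2/3 (Y(h) = 4/(-5 - 1) = 4/(-6) = 4*(-1/6) = -2/3)
z = 2/3 (z = -1/3*(-2) = 2/3 ≈ 0.66667)
I = -2
f(x) = 2*x
y(O) = 1/(2*O)
Q(U) = -U**2/4 (Q(U) = ((1/2)/(-2))*U**2 = ((1/2)*(-1/2))*U**2 = -U**2/4)
(-6*Y(-5))*Q(f(z)) = (-6*(-2/3))*(-(2*(2/3))**2/4) = 4*(-(4/3)**2/4) = 4*(-1/4*16/9) = 4*(-4/9) = -16/9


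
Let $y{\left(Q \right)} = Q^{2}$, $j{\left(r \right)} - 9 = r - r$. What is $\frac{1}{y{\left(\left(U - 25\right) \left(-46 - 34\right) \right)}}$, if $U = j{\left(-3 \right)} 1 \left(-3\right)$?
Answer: $\frac{1}{17305600} \approx 5.7785 \cdot 10^{-8}$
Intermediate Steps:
$j{\left(r \right)} = 9$ ($j{\left(r \right)} = 9 + \left(r - r\right) = 9 + 0 = 9$)
$U = -27$ ($U = 9 \cdot 1 \left(-3\right) = 9 \left(-3\right) = -27$)
$\frac{1}{y{\left(\left(U - 25\right) \left(-46 - 34\right) \right)}} = \frac{1}{\left(\left(-27 - 25\right) \left(-46 - 34\right)\right)^{2}} = \frac{1}{\left(\left(-52\right) \left(-80\right)\right)^{2}} = \frac{1}{4160^{2}} = \frac{1}{17305600}$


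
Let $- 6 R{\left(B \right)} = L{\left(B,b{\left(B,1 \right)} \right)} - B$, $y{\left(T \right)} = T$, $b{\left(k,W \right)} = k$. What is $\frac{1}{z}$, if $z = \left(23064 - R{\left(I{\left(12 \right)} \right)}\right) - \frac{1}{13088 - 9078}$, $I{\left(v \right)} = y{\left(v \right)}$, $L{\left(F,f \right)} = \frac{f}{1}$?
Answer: $\frac{4010}{92486639} \approx 4.3358 \cdot 10^{-5}$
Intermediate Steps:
$L{\left(F,f \right)} = f$ ($L{\left(F,f \right)} = f 1 = f$)
$I{\left(v \right)} = v$
$R{\left(B \right)} = 0$ ($R{\left(B \right)} = - \frac{B - B}{6} = \left(- \frac{1}{6}\right) 0 = 0$)
$z = \frac{92486639}{4010}$ ($z = \left(23064 - 0\right) - \frac{1}{13088 - 9078} = \left(23064 + 0\right) - \frac{1}{4010} = 23064 - \frac{1}{4010} = \frac{92486639}{4010} \approx 23064.0$)
$\frac{1}{z} = \frac{1}{\frac{92486639}{4010}} = \frac{4010}{92486639}$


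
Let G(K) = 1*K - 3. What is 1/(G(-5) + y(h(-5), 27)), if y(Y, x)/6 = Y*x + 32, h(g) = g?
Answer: -1/626 ≈ -0.0015974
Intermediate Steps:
y(Y, x) = 192 + 6*Y*x (y(Y, x) = 6*(Y*x + 32) = 6*(32 + Y*x) = 192 + 6*Y*x)
G(K) = -3 + K (G(K) = K - 3 = -3 + K)
1/(G(-5) + y(h(-5), 27)) = 1/((-3 - 5) + (192 + 6*(-5)*27)) = 1/(-8 + (192 - 810)) = 1/(-8 - 618) = 1/(-626) = -1/626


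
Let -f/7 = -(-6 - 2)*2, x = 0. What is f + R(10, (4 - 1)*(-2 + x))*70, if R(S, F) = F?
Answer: -532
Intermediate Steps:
f = -112 (f = -(-7)*(-6 - 2)*2 = -(-7)*(-8*2) = -(-7)*(-16) = -7*16 = -112)
f + R(10, (4 - 1)*(-2 + x))*70 = -112 + ((4 - 1)*(-2 + 0))*70 = -112 + (3*(-2))*70 = -112 - 6*70 = -112 - 420 = -532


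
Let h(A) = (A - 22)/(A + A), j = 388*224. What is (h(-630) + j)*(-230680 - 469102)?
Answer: -19158241817426/315 ≈ -6.0820e+10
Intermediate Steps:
j = 86912
h(A) = (-22 + A)/(2*A) (h(A) = (-22 + A)/((2*A)) = (-22 + A)*(1/(2*A)) = (-22 + A)/(2*A))
(h(-630) + j)*(-230680 - 469102) = ((½)*(-22 - 630)/(-630) + 86912)*(-230680 - 469102) = ((½)*(-1/630)*(-652) + 86912)*(-699782) = (163/315 + 86912)*(-699782) = (27377443/315)*(-699782) = -19158241817426/315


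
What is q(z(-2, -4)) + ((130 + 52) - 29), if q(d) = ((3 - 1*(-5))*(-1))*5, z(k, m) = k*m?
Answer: 113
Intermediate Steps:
q(d) = -40 (q(d) = ((3 + 5)*(-1))*5 = (8*(-1))*5 = -8*5 = -40)
q(z(-2, -4)) + ((130 + 52) - 29) = -40 + ((130 + 52) - 29) = -40 + (182 - 29) = -40 + 153 = 113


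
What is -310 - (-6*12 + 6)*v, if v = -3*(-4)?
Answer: 482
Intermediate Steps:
v = 12
-310 - (-6*12 + 6)*v = -310 - (-6*12 + 6)*12 = -310 - (-72 + 6)*12 = -310 - (-66)*12 = -310 - 1*(-792) = -310 + 792 = 482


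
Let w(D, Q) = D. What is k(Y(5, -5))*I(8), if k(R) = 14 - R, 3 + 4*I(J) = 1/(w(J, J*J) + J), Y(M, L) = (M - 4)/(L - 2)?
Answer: -4653/448 ≈ -10.386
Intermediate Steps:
Y(M, L) = (-4 + M)/(-2 + L)
I(J) = -3/4 + 1/(8*J) (I(J) = -3/4 + 1/(4*(J + J)) = -3/4 + 1/(4*((2*J))) = -3/4 + (1/(2*J))/4 = -3/4 + 1/(8*J))
k(Y(5, -5))*I(8) = (14 - (-4 + 5)/(-2 - 5))*((1/8)*(1 - 6*8)/8) = (14 - 1/(-7))*((1/8)*(1/8)*(1 - 48)) = (14 - (-1)/7)*((1/8)*(1/8)*(-47)) = (14 - 1*(-1/7))*(-47/64) = (14 + 1/7)*(-47/64) = (99/7)*(-47/64) = -4653/448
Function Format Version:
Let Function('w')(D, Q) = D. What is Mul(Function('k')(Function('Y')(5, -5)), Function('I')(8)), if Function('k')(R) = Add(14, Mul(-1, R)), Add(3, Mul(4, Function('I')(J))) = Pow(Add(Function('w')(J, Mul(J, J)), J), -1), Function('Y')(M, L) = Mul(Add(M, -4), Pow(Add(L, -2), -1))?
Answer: Rational(-4653, 448) ≈ -10.386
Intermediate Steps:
Function('Y')(M, L) = Mul(Pow(Add(-2, L), -1), Add(-4, M)) (Function('Y')(M, L) = Mul(Add(-4, M), Pow(Add(-2, L), -1)) = Mul(Pow(Add(-2, L), -1), Add(-4, M)))
Function('I')(J) = Add(Rational(-3, 4), Mul(Rational(1, 8), Pow(J, -1))) (Function('I')(J) = Add(Rational(-3, 4), Mul(Rational(1, 4), Pow(Add(J, J), -1))) = Add(Rational(-3, 4), Mul(Rational(1, 4), Pow(Mul(2, J), -1))) = Add(Rational(-3, 4), Mul(Rational(1, 4), Mul(Rational(1, 2), Pow(J, -1)))) = Add(Rational(-3, 4), Mul(Rational(1, 8), Pow(J, -1))))
Mul(Function('k')(Function('Y')(5, -5)), Function('I')(8)) = Mul(Add(14, Mul(-1, Mul(Pow(Add(-2, -5), -1), Add(-4, 5)))), Mul(Rational(1, 8), Pow(8, -1), Add(1, Mul(-6, 8)))) = Mul(Add(14, Mul(-1, Mul(Pow(-7, -1), 1))), Mul(Rational(1, 8), Rational(1, 8), Add(1, -48))) = Mul(Add(14, Mul(-1, Mul(Rational(-1, 7), 1))), Mul(Rational(1, 8), Rational(1, 8), -47)) = Mul(Add(14, Mul(-1, Rational(-1, 7))), Rational(-47, 64)) = Mul(Add(14, Rational(1, 7)), Rational(-47, 64)) = Mul(Rational(99, 7), Rational(-47, 64)) = Rational(-4653, 448)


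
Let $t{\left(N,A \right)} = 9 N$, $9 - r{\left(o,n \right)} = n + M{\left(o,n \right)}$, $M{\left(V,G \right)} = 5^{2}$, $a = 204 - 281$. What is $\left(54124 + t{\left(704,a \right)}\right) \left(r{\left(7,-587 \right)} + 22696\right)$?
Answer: $1406722820$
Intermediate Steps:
$a = -77$
$M{\left(V,G \right)} = 25$
$r{\left(o,n \right)} = -16 - n$ ($r{\left(o,n \right)} = 9 - \left(n + 25\right) = 9 - \left(25 + n\right) = -16 - n$)
$\left(54124 + t{\left(704,a \right)}\right) \left(r{\left(7,-587 \right)} + 22696\right) = \left(54124 + 9 \cdot 704\right) \left(\left(-16 - -587\right) + 22696\right) = \left(54124 + 6336\right) \left(\left(-16 + 587\right) + 22696\right) = 60460 \left(571 + 22696\right) = 60460 \cdot 23267 = 1406722820$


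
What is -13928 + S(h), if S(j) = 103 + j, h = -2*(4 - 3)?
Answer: -13827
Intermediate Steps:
h = -2 (h = -2*1 = -2)
-13928 + S(h) = -13928 + (103 - 2) = -13928 + 101 = -13827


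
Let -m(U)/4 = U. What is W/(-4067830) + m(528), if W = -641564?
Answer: -4295307698/2033915 ≈ -2111.8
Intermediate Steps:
m(U) = -4*U
W/(-4067830) + m(528) = -641564/(-4067830) - 4*528 = -641564*(-1/4067830) - 2112 = 320782/2033915 - 2112 = -4295307698/2033915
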